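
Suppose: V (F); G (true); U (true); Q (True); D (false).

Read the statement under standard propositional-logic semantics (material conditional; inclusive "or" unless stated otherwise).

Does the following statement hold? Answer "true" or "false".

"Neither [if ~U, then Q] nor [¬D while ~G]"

The statement is false.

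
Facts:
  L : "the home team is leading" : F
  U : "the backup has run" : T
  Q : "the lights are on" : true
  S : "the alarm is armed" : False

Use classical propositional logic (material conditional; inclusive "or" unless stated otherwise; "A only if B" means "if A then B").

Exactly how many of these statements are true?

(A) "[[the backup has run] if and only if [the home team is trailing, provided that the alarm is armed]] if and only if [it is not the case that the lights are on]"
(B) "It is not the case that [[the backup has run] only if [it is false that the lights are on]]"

1

(A): Formalization: (U iff (S -> not L)) iff not Q

not L = not False = True
S -> not L = False -> True = True
U iff (S -> not L) = True iff True = True
not Q = not True = False
(U iff (S -> not L)) iff not Q = True iff False = False
Hence (A) is false.

(B): This is not (U -> not Q).

not Q = not True = False
U -> not Q = True -> False = False
not (U -> not Q) = not False = True
So (B) is true.

True statements: 1 ((B)).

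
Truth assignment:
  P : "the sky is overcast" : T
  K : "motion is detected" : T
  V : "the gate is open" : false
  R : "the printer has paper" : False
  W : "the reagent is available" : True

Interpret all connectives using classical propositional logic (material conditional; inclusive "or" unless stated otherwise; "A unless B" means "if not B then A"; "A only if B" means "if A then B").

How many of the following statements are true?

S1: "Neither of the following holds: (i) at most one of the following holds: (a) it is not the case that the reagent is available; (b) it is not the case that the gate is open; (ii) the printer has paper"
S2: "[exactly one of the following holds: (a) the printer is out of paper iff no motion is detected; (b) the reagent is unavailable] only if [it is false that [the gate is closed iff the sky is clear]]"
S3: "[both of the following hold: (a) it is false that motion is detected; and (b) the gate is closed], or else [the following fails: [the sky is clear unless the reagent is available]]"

1

S1: This is (not W nand not V) nor R.

not W = not True = False
not V = not False = True
not W nand not V = False nand True = True
(not W nand not V) nor R = True nor False = False
So S1 is false.

S2: In symbols: ((not R iff not K) xor not W) -> not (not V iff not P)

not R = not False = True
not K = not True = False
not R iff not K = True iff False = False
not W = not True = False
(not R iff not K) xor not W = False xor False = False
not V = not False = True
not P = not True = False
not V iff not P = True iff False = False
not (not V iff not P) = not False = True
((not R iff not K) xor not W) -> not (not V iff not P) = False -> True = True
Thus S2 is true.

S3: In symbols: (not K and not V) or not (not P or W)

not K = not True = False
not V = not False = True
not K and not V = False and True = False
not P = not True = False
not P or W = False or True = True
not (not P or W) = not True = False
(not K and not V) or not (not P or W) = False or False = False
So S3 is false.

1 of the 3 statements is true (S2).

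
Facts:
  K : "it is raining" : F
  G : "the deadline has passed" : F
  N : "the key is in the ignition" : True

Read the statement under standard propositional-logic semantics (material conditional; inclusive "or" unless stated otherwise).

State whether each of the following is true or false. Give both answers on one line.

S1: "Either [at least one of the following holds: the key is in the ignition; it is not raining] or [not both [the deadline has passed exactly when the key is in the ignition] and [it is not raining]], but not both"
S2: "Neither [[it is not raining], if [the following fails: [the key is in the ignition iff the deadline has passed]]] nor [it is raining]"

S1 False, S2 False

S1: Formalization: (N or not K) xor ((G iff N) nand not K)

not K = not False = True
N or not K = True or True = True
G iff N = False iff True = False
not K = not False = True
(G iff N) nand not K = False nand True = True
(N or not K) xor ((G iff N) nand not K) = True xor True = False
So S1 is false.

S2: Parsed as (not (N iff G) -> not K) nor K

N iff G = True iff False = False
not (N iff G) = not False = True
not K = not False = True
not (N iff G) -> not K = True -> True = True
(not (N iff G) -> not K) nor K = True nor False = False
Hence S2 is false.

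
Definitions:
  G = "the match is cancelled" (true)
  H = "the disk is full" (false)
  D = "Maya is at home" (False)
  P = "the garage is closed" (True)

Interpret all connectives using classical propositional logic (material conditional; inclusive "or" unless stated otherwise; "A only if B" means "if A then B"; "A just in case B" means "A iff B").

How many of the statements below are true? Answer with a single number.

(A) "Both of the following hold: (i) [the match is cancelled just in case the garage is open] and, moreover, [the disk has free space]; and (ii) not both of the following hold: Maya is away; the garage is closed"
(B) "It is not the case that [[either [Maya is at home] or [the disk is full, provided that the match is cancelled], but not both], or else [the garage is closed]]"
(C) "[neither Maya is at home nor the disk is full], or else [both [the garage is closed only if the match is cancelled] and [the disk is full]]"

1

(A): Formalization: ((G ↔ ¬P) ∧ ¬H) ∧ (¬D ↑ P)

¬P = ¬T = F
G ↔ ¬P = T ↔ F = F
¬H = ¬F = T
(G ↔ ¬P) ∧ ¬H = F ∧ T = F
¬D = ¬F = T
¬D ↑ P = T ↑ T = F
((G ↔ ¬P) ∧ ¬H) ∧ (¬D ↑ P) = F ∧ F = F
So (A) is false.

(B): In symbols: ¬((D ⊕ (G → H)) ∨ P)

G → H = T → F = F
D ⊕ (G → H) = F ⊕ F = F
(D ⊕ (G → H)) ∨ P = F ∨ T = T
¬((D ⊕ (G → H)) ∨ P) = ¬T = F
Hence (B) is false.

(C): Parsed as (D ↓ H) ∨ ((P → G) ∧ H)

D ↓ H = F ↓ F = T
P → G = T → T = T
(P → G) ∧ H = T ∧ F = F
(D ↓ H) ∨ ((P → G) ∧ H) = T ∨ F = T
Hence (C) is true.

1 of the 3 statements is true.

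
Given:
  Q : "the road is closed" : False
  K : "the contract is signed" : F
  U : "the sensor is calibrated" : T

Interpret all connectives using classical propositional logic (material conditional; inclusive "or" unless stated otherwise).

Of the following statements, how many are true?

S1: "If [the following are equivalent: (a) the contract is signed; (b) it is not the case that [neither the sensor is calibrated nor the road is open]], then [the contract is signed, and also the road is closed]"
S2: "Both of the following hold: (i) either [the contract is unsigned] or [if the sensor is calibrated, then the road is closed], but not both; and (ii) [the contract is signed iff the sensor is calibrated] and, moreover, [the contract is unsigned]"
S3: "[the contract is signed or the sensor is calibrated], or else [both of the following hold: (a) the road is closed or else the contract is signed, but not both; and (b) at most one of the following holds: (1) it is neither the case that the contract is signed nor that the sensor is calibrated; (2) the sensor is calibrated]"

2

S1: In symbols: (K ↔ ¬(U ↓ ¬Q)) → (K ∧ Q)

¬Q = ¬F = T
U ↓ ¬Q = T ↓ T = F
¬(U ↓ ¬Q) = ¬F = T
K ↔ ¬(U ↓ ¬Q) = F ↔ T = F
K ∧ Q = F ∧ F = F
(K ↔ ¬(U ↓ ¬Q)) → (K ∧ Q) = F → F = T
So S1 is true.

S2: In symbols: (¬K ⊕ (U → Q)) ∧ ((K ↔ U) ∧ ¬K)

¬K = ¬F = T
U → Q = T → F = F
¬K ⊕ (U → Q) = T ⊕ F = T
K ↔ U = F ↔ T = F
¬K = ¬F = T
(K ↔ U) ∧ ¬K = F ∧ T = F
(¬K ⊕ (U → Q)) ∧ ((K ↔ U) ∧ ¬K) = T ∧ F = F
Thus S2 is false.

S3: Formalization: (K ∨ U) ∨ ((Q ⊕ K) ∧ ((K ↓ U) ↑ U))

K ∨ U = F ∨ T = T
Q ⊕ K = F ⊕ F = F
K ↓ U = F ↓ T = F
(K ↓ U) ↑ U = F ↑ T = T
(Q ⊕ K) ∧ ((K ↓ U) ↑ U) = F ∧ T = F
(K ∨ U) ∨ ((Q ⊕ K) ∧ ((K ↓ U) ↑ U)) = T ∨ F = T
So S3 is true.

2 of the 3 statements are true (S1, S3).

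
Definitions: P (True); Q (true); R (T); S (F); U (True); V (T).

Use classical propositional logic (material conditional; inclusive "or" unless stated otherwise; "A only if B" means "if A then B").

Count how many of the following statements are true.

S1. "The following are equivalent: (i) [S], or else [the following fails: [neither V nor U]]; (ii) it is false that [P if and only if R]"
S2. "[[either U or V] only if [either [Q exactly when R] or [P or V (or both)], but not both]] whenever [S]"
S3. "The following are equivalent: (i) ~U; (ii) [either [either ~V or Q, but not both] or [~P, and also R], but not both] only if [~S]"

S1: Parsed as (S ∨ ¬(V ↓ U)) ↔ ¬(P ↔ R)

V ↓ U = T ↓ T = F
¬(V ↓ U) = ¬F = T
S ∨ ¬(V ↓ U) = F ∨ T = T
P ↔ R = T ↔ T = T
¬(P ↔ R) = ¬T = F
(S ∨ ¬(V ↓ U)) ↔ ¬(P ↔ R) = T ↔ F = F
Hence S1 is false.

S2: This is S → ((U ∨ V) → ((Q ↔ R) ⊕ (P ∨ V))).

U ∨ V = T ∨ T = T
Q ↔ R = T ↔ T = T
P ∨ V = T ∨ T = T
(Q ↔ R) ⊕ (P ∨ V) = T ⊕ T = F
(U ∨ V) → ((Q ↔ R) ⊕ (P ∨ V)) = T → F = F
S → ((U ∨ V) → ((Q ↔ R) ⊕ (P ∨ V))) = F → F = T
Thus S2 is true.

S3: Parsed as ¬U ↔ (((¬V ⊕ Q) ⊕ (¬P ∧ R)) → ¬S)

¬U = ¬T = F
¬V = ¬T = F
¬V ⊕ Q = F ⊕ T = T
¬P = ¬T = F
¬P ∧ R = F ∧ T = F
(¬V ⊕ Q) ⊕ (¬P ∧ R) = T ⊕ F = T
¬S = ¬F = T
((¬V ⊕ Q) ⊕ (¬P ∧ R)) → ¬S = T → T = T
¬U ↔ (((¬V ⊕ Q) ⊕ (¬P ∧ R)) → ¬S) = F ↔ T = F
Thus S3 is false.

True statements: 1.

1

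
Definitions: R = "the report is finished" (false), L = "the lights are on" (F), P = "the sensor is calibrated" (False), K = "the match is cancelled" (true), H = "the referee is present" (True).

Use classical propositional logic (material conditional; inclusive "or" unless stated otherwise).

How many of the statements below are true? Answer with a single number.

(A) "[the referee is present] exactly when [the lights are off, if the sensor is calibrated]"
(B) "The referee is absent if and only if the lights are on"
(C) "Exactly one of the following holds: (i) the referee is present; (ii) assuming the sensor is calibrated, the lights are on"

(A): This is H ↔ (P → ¬L).

¬L = ¬F = T
P → ¬L = F → T = T
H ↔ (P → ¬L) = T ↔ T = T
So (A) is true.

(B): Formalization: ¬H ↔ L

¬H = ¬T = F
¬H ↔ L = F ↔ F = T
Hence (B) is true.

(C): Parsed as H ⊕ (P → L)

P → L = F → F = T
H ⊕ (P → L) = T ⊕ T = F
Thus (C) is false.

Count: 2.

2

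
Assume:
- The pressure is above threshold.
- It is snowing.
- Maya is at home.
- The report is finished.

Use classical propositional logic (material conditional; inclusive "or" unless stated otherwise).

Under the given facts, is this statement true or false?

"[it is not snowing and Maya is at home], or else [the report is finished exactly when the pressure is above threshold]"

Let Q = "it is snowing" (T), R = "Maya is at home" (T), S = "the report is finished" (T), P = "the pressure is above threshold" (T).
Formalization: (¬Q ∧ R) ∨ (S ↔ P)

¬Q = ¬T = F
¬Q ∧ R = F ∧ T = F
S ↔ P = T ↔ T = T
(¬Q ∧ R) ∨ (S ↔ P) = F ∨ T = T

true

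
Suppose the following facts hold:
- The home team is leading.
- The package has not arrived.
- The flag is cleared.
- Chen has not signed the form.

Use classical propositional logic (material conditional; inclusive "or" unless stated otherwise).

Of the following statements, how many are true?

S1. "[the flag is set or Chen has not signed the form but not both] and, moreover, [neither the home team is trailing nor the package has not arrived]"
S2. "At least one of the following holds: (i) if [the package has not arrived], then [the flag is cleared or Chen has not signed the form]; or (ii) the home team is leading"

1

Let R = "the flag is set" (F), S = "Chen has signed the form" (F), P = "the home team is leading" (T), Q = "the package has arrived" (F).

S1: This is (R ⊕ ¬S) ∧ (¬P ↓ ¬Q).

¬S = ¬F = T
R ⊕ ¬S = F ⊕ T = T
¬P = ¬T = F
¬Q = ¬F = T
¬P ↓ ¬Q = F ↓ T = F
(R ⊕ ¬S) ∧ (¬P ↓ ¬Q) = T ∧ F = F
Thus S1 is false.

S2: This is (¬Q → (¬R ∨ ¬S)) ∨ P.

¬Q = ¬F = T
¬R = ¬F = T
¬S = ¬F = T
¬R ∨ ¬S = T ∨ T = T
¬Q → (¬R ∨ ¬S) = T → T = T
(¬Q → (¬R ∨ ¬S)) ∨ P = T ∨ T = T
So S2 is true.

True statements: 1.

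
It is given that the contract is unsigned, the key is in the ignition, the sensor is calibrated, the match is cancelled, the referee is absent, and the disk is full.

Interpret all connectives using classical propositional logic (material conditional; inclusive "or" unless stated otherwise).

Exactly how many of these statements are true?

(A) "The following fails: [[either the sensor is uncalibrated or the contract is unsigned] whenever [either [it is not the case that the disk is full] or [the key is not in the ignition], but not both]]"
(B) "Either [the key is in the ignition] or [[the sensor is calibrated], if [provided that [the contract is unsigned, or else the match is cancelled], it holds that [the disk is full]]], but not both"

Let V = "the disk is full" (True), Q = "the key is in the ignition" (True), R = "the sensor is calibrated" (True), P = "the contract is signed" (False), S = "the match is cancelled" (True).

(A): Formalization: not ((not V xor not Q) -> (not R or not P))

not V = not True = False
not Q = not True = False
not V xor not Q = False xor False = False
not R = not True = False
not P = not False = True
not R or not P = False or True = True
(not V xor not Q) -> (not R or not P) = False -> True = True
not ((not V xor not Q) -> (not R or not P)) = not True = False
Hence (A) is false.

(B): This is Q xor (((not P or S) -> V) -> R).

not P = not False = True
not P or S = True or True = True
(not P or S) -> V = True -> True = True
((not P or S) -> V) -> R = True -> True = True
Q xor (((not P or S) -> V) -> R) = True xor True = False
Hence (B) is false.

True statements: 0 (none).

0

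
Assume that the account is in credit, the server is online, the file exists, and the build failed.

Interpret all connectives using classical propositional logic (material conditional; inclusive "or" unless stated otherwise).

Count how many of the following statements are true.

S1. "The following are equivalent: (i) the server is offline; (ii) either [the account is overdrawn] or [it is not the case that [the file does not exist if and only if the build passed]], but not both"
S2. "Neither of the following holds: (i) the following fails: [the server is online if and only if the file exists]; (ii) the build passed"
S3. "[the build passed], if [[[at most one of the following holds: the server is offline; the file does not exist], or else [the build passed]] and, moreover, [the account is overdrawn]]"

3

Let Q = "the server is online" (True), P = "the account is overdrawn" (False), R = "the file exists" (True), S = "the build passed" (False).

S1: Formalization: not Q iff (P xor not (not R iff S))

not Q = not True = False
not R = not True = False
not R iff S = False iff False = True
not (not R iff S) = not True = False
P xor not (not R iff S) = False xor False = False
not Q iff (P xor not (not R iff S)) = False iff False = True
So S1 is true.

S2: Parsed as not (Q iff R) nor S

Q iff R = True iff True = True
not (Q iff R) = not True = False
not (Q iff R) nor S = False nor False = True
Thus S2 is true.

S3: In symbols: (((not Q nand not R) or S) and P) -> S

not Q = not True = False
not R = not True = False
not Q nand not R = False nand False = True
(not Q nand not R) or S = True or False = True
((not Q nand not R) or S) and P = True and False = False
(((not Q nand not R) or S) and P) -> S = False -> False = True
So S3 is true.

True statements: 3.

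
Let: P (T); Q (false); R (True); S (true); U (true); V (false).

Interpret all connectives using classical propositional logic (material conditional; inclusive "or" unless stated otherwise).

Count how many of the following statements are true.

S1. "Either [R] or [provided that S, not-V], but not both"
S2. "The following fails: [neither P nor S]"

S1: Formalization: R ⊕ (S → ¬V)

¬V = ¬F = T
S → ¬V = T → T = T
R ⊕ (S → ¬V) = T ⊕ T = F
So S1 is false.

S2: In symbols: ¬(P ↓ S)

P ↓ S = T ↓ T = F
¬(P ↓ S) = ¬F = T
Hence S2 is true.

1 of the 2 statements is true.

1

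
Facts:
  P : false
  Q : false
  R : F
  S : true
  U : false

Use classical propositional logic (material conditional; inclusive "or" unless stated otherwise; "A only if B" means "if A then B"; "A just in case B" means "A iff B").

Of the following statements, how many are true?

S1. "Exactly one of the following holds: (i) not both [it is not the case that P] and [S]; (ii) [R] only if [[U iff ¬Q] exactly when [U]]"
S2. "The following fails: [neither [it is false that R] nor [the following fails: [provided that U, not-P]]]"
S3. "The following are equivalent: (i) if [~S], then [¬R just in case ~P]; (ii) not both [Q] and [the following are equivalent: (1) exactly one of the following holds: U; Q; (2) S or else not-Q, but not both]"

3

S1: Parsed as (¬P ↑ S) ⊕ (R → ((U ↔ ¬Q) ↔ U))

¬P = ¬F = T
¬P ↑ S = T ↑ T = F
¬Q = ¬F = T
U ↔ ¬Q = F ↔ T = F
(U ↔ ¬Q) ↔ U = F ↔ F = T
R → ((U ↔ ¬Q) ↔ U) = F → T = T
(¬P ↑ S) ⊕ (R → ((U ↔ ¬Q) ↔ U)) = F ⊕ T = T
Hence S1 is true.

S2: Formalization: ¬(¬R ↓ ¬(U → ¬P))

¬R = ¬F = T
¬P = ¬F = T
U → ¬P = F → T = T
¬(U → ¬P) = ¬T = F
¬R ↓ ¬(U → ¬P) = T ↓ F = F
¬(¬R ↓ ¬(U → ¬P)) = ¬F = T
Thus S2 is true.

S3: Formalization: (¬S → (¬R ↔ ¬P)) ↔ (Q ↑ ((U ⊕ Q) ↔ (S ⊕ ¬Q)))

¬S = ¬T = F
¬R = ¬F = T
¬P = ¬F = T
¬R ↔ ¬P = T ↔ T = T
¬S → (¬R ↔ ¬P) = F → T = T
U ⊕ Q = F ⊕ F = F
¬Q = ¬F = T
S ⊕ ¬Q = T ⊕ T = F
(U ⊕ Q) ↔ (S ⊕ ¬Q) = F ↔ F = T
Q ↑ ((U ⊕ Q) ↔ (S ⊕ ¬Q)) = F ↑ T = T
(¬S → (¬R ↔ ¬P)) ↔ (Q ↑ ((U ⊕ Q) ↔ (S ⊕ ¬Q))) = T ↔ T = T
Thus S3 is true.

Count: 3.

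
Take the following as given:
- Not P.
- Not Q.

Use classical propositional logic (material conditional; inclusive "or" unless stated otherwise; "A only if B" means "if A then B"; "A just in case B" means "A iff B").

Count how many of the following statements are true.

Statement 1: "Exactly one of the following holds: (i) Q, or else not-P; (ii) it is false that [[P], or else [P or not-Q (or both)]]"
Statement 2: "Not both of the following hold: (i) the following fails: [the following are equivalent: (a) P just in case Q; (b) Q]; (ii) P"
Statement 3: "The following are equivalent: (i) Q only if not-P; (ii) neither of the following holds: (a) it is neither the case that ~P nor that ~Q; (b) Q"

3

Statement 1: In symbols: (Q ∨ ¬P) ⊕ ¬(P ∨ (P ∨ ¬Q))

¬P = ¬F = T
Q ∨ ¬P = F ∨ T = T
¬Q = ¬F = T
P ∨ ¬Q = F ∨ T = T
P ∨ (P ∨ ¬Q) = F ∨ T = T
¬(P ∨ (P ∨ ¬Q)) = ¬T = F
(Q ∨ ¬P) ⊕ ¬(P ∨ (P ∨ ¬Q)) = T ⊕ F = T
So Statement 1 is true.

Statement 2: Formalization: ¬((P ↔ Q) ↔ Q) ↑ P

P ↔ Q = F ↔ F = T
(P ↔ Q) ↔ Q = T ↔ F = F
¬((P ↔ Q) ↔ Q) = ¬F = T
¬((P ↔ Q) ↔ Q) ↑ P = T ↑ F = T
So Statement 2 is true.

Statement 3: Parsed as (Q → ¬P) ↔ ((¬P ↓ ¬Q) ↓ Q)

¬P = ¬F = T
Q → ¬P = F → T = T
¬P = ¬F = T
¬Q = ¬F = T
¬P ↓ ¬Q = T ↓ T = F
(¬P ↓ ¬Q) ↓ Q = F ↓ F = T
(Q → ¬P) ↔ ((¬P ↓ ¬Q) ↓ Q) = T ↔ T = T
Hence Statement 3 is true.

Count: 3.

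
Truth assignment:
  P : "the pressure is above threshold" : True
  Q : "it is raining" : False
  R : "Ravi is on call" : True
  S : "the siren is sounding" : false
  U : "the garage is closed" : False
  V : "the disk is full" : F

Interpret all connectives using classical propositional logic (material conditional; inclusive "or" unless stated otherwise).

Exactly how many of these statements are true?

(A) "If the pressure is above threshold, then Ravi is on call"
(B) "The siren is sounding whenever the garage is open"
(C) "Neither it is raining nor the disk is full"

(A): Formalization: P -> R

P -> R = True -> True = True
Hence (A) is true.

(B): In symbols: not U -> S

not U = not False = True
not U -> S = True -> False = False
Hence (B) is false.

(C): This is Q nor V.

Q nor V = False nor False = True
Thus (C) is true.

2 of the 3 statements are true.

2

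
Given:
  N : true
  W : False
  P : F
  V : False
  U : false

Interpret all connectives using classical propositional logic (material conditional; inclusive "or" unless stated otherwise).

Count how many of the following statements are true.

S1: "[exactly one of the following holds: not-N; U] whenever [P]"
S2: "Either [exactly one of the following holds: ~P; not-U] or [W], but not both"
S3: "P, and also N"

1

S1: In symbols: P -> (not N xor U)

not N = not True = False
not N xor U = False xor False = False
P -> (not N xor U) = False -> False = True
So S1 is true.

S2: This is (not P xor not U) xor W.

not P = not False = True
not U = not False = True
not P xor not U = True xor True = False
(not P xor not U) xor W = False xor False = False
So S2 is false.

S3: This is P and N.

P and N = False and True = False
Hence S3 is false.

True statements: 1.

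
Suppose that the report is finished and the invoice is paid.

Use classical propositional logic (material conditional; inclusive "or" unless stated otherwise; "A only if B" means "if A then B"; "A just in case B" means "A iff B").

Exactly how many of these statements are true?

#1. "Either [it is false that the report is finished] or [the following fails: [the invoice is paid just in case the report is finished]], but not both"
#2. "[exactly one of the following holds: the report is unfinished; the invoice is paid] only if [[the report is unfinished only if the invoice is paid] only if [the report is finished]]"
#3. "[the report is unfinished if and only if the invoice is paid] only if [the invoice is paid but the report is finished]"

2

Let U = "the report is finished" (T), S = "the invoice is paid" (T).

#1: In symbols: ~U xor ~(S <-> U)

~U = ~T = F
S <-> U = T <-> T = T
~(S <-> U) = ~T = F
~U xor ~(S <-> U) = F xor F = F
Thus #1 is false.

#2: Parsed as (~U xor S) -> ((~U -> S) -> U)

~U = ~T = F
~U xor S = F xor T = T
~U = ~T = F
~U -> S = F -> T = T
(~U -> S) -> U = T -> T = T
(~U xor S) -> ((~U -> S) -> U) = T -> T = T
Thus #2 is true.

#3: In symbols: (~U <-> S) -> (S & U)

~U = ~T = F
~U <-> S = F <-> T = F
S & U = T & T = T
(~U <-> S) -> (S & U) = F -> T = T
Thus #3 is true.

Count: 2.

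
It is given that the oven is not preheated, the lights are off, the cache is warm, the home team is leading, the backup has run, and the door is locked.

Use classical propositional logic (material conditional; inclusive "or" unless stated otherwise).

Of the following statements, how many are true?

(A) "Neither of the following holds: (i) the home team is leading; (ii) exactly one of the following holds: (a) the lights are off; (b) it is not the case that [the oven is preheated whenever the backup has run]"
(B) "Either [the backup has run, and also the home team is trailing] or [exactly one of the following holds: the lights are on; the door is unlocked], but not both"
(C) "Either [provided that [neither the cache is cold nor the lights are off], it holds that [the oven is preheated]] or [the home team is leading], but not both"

0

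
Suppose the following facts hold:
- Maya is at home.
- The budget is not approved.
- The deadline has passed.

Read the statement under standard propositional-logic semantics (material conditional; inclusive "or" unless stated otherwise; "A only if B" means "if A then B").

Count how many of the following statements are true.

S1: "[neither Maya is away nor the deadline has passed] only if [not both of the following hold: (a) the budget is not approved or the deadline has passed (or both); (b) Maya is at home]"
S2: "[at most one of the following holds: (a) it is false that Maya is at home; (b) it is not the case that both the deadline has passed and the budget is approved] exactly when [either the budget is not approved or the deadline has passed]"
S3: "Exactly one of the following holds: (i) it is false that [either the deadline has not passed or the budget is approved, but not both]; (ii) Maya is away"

Let Q = "Maya is at home" (T), N = "the deadline has passed" (T), W = "the budget is approved" (F).

S1: Parsed as (~Q nor N) -> ((~W | N) nand Q)

~Q = ~T = F
~Q nor N = F nor T = F
~W = ~F = T
~W | N = T | T = T
(~W | N) nand Q = T nand T = F
(~Q nor N) -> ((~W | N) nand Q) = F -> F = T
Hence S1 is true.

S2: Formalization: (~Q nand (N nand W)) <-> (~W | N)

~Q = ~T = F
N nand W = T nand F = T
~Q nand (N nand W) = F nand T = T
~W = ~F = T
~W | N = T | T = T
(~Q nand (N nand W)) <-> (~W | N) = T <-> T = T
Thus S2 is true.

S3: Formalization: ~(~N xor W) xor ~Q

~N = ~T = F
~N xor W = F xor F = F
~(~N xor W) = ~F = T
~Q = ~T = F
~(~N xor W) xor ~Q = T xor F = T
Thus S3 is true.

3 of the 3 statements are true.

3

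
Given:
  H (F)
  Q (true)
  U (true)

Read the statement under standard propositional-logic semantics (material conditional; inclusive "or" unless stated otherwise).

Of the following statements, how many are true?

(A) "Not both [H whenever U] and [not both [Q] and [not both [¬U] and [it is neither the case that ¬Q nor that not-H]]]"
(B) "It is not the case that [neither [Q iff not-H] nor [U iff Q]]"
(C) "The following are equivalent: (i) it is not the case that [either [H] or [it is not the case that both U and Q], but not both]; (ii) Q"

3

(A): This is (U → H) ↑ (Q ↑ (¬U ↑ (¬Q ↓ ¬H))).

U → H = T → F = F
¬U = ¬T = F
¬Q = ¬T = F
¬H = ¬F = T
¬Q ↓ ¬H = F ↓ T = F
¬U ↑ (¬Q ↓ ¬H) = F ↑ F = T
Q ↑ (¬U ↑ (¬Q ↓ ¬H)) = T ↑ T = F
(U → H) ↑ (Q ↑ (¬U ↑ (¬Q ↓ ¬H))) = F ↑ F = T
Thus (A) is true.

(B): This is ¬((Q ↔ ¬H) ↓ (U ↔ Q)).

¬H = ¬F = T
Q ↔ ¬H = T ↔ T = T
U ↔ Q = T ↔ T = T
(Q ↔ ¬H) ↓ (U ↔ Q) = T ↓ T = F
¬((Q ↔ ¬H) ↓ (U ↔ Q)) = ¬F = T
Thus (B) is true.

(C): This is ¬(H ⊕ (U ↑ Q)) ↔ Q.

U ↑ Q = T ↑ T = F
H ⊕ (U ↑ Q) = F ⊕ F = F
¬(H ⊕ (U ↑ Q)) = ¬F = T
¬(H ⊕ (U ↑ Q)) ↔ Q = T ↔ T = T
Thus (C) is true.

3 of the 3 statements are true.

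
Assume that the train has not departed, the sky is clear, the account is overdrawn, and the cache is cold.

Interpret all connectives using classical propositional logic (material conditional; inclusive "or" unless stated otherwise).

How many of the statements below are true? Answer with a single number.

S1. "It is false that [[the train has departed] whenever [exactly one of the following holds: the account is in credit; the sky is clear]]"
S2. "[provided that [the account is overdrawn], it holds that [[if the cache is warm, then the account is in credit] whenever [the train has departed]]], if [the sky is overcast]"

2

Let M = "the account is overdrawn" (T), Q = "the sky is overcast" (F), W = "the train has departed" (F), D = "the cache is warm" (F).

S1: Parsed as ¬((¬M ⊕ ¬Q) → W)

¬M = ¬T = F
¬Q = ¬F = T
¬M ⊕ ¬Q = F ⊕ T = T
(¬M ⊕ ¬Q) → W = T → F = F
¬((¬M ⊕ ¬Q) → W) = ¬F = T
So S1 is true.

S2: This is Q → (M → (W → (D → ¬M))).

¬M = ¬T = F
D → ¬M = F → F = T
W → (D → ¬M) = F → T = T
M → (W → (D → ¬M)) = T → T = T
Q → (M → (W → (D → ¬M))) = F → T = T
So S2 is true.

True statements: 2.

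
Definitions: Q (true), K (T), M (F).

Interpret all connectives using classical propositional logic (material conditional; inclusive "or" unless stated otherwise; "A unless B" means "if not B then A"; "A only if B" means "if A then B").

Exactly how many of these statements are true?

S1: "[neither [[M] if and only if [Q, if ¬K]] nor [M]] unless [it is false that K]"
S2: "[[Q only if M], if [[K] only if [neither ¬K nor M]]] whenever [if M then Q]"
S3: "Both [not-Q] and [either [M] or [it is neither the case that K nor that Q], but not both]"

1

S1: This is ((M <-> (~K -> Q)) nor M) | ~K.

~K = ~T = F
~K -> Q = F -> T = T
M <-> (~K -> Q) = F <-> T = F
(M <-> (~K -> Q)) nor M = F nor F = T
~K = ~T = F
((M <-> (~K -> Q)) nor M) | ~K = T | F = T
Hence S1 is true.

S2: Formalization: (M -> Q) -> ((K -> (~K nor M)) -> (Q -> M))

M -> Q = F -> T = T
~K = ~T = F
~K nor M = F nor F = T
K -> (~K nor M) = T -> T = T
Q -> M = T -> F = F
(K -> (~K nor M)) -> (Q -> M) = T -> F = F
(M -> Q) -> ((K -> (~K nor M)) -> (Q -> M)) = T -> F = F
Hence S2 is false.

S3: Formalization: ~Q & (M xor (K nor Q))

~Q = ~T = F
K nor Q = T nor T = F
M xor (K nor Q) = F xor F = F
~Q & (M xor (K nor Q)) = F & F = F
Thus S3 is false.

Count: 1.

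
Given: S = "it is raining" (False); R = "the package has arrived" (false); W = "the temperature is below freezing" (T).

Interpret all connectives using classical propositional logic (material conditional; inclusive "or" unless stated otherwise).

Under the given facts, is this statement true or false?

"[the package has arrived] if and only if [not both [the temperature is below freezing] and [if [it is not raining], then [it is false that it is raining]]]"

True.

Parsed as R iff (W nand (not S -> not S))

not S = not False = True
not S = not False = True
not S -> not S = True -> True = True
W nand (not S -> not S) = True nand True = False
R iff (W nand (not S -> not S)) = False iff False = True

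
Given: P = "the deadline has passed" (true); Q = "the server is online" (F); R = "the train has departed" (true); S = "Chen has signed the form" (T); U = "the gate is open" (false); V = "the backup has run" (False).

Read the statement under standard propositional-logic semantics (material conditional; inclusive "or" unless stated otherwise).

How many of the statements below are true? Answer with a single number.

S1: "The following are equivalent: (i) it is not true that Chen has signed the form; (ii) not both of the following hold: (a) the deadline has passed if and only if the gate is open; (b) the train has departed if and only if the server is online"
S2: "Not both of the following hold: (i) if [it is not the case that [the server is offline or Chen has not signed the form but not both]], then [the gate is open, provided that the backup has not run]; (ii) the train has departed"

0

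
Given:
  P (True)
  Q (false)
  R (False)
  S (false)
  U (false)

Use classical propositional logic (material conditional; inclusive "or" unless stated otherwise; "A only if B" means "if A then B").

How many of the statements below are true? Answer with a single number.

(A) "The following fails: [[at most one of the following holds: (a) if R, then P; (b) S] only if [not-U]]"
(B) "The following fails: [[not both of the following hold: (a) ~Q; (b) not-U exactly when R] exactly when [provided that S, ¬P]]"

0

(A): In symbols: ~(((R -> P) nand S) -> ~U)

R -> P = F -> T = T
(R -> P) nand S = T nand F = T
~U = ~F = T
((R -> P) nand S) -> ~U = T -> T = T
~(((R -> P) nand S) -> ~U) = ~T = F
So (A) is false.

(B): This is ~((~Q nand (~U <-> R)) <-> (S -> ~P)).

~Q = ~F = T
~U = ~F = T
~U <-> R = T <-> F = F
~Q nand (~U <-> R) = T nand F = T
~P = ~T = F
S -> ~P = F -> F = T
(~Q nand (~U <-> R)) <-> (S -> ~P) = T <-> T = T
~((~Q nand (~U <-> R)) <-> (S -> ~P)) = ~T = F
So (B) is false.

0 of the 2 statements are true (none).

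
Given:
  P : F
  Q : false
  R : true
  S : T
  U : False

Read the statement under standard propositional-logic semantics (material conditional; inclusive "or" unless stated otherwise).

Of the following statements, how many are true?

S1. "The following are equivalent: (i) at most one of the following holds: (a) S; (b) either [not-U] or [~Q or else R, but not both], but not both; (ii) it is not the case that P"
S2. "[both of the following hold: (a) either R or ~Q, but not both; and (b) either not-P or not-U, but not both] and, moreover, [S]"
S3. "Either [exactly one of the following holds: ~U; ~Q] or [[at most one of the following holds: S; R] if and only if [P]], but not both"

1

S1: Formalization: (S nand (~U xor (~Q xor R))) <-> ~P

~U = ~F = T
~Q = ~F = T
~Q xor R = T xor T = F
~U xor (~Q xor R) = T xor F = T
S nand (~U xor (~Q xor R)) = T nand T = F
~P = ~F = T
(S nand (~U xor (~Q xor R))) <-> ~P = F <-> T = F
Hence S1 is false.

S2: Formalization: ((R xor ~Q) & (~P xor ~U)) & S

~Q = ~F = T
R xor ~Q = T xor T = F
~P = ~F = T
~U = ~F = T
~P xor ~U = T xor T = F
(R xor ~Q) & (~P xor ~U) = F & F = F
((R xor ~Q) & (~P xor ~U)) & S = F & T = F
So S2 is false.

S3: Formalization: (~U xor ~Q) xor ((S nand R) <-> P)

~U = ~F = T
~Q = ~F = T
~U xor ~Q = T xor T = F
S nand R = T nand T = F
(S nand R) <-> P = F <-> F = T
(~U xor ~Q) xor ((S nand R) <-> P) = F xor T = T
Thus S3 is true.

True statements: 1.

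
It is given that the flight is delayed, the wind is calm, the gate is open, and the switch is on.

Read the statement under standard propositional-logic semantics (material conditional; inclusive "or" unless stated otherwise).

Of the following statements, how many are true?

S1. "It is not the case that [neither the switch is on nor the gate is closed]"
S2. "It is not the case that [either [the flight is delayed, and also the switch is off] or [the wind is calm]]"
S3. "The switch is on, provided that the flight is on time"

2

Let V = "the switch is on" (T), U = "the gate is open" (T), P = "the flight is delayed" (T), Q = "the wind is strong" (F).

S1: Formalization: ~(V nor ~U)

~U = ~T = F
V nor ~U = T nor F = F
~(V nor ~U) = ~F = T
So S1 is true.

S2: Formalization: ~((P & ~V) | ~Q)

~V = ~T = F
P & ~V = T & F = F
~Q = ~F = T
(P & ~V) | ~Q = F | T = T
~((P & ~V) | ~Q) = ~T = F
So S2 is false.

S3: Parsed as ~P -> V

~P = ~T = F
~P -> V = F -> T = T
Hence S3 is true.

True statements: 2 (S1, S3).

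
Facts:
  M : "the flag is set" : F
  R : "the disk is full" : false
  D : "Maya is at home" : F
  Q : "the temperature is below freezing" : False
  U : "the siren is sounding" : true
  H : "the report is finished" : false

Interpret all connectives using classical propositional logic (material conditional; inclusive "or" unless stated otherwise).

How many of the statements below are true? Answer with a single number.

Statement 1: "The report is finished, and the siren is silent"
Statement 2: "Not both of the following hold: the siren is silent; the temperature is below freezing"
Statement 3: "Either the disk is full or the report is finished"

Statement 1: This is H ∧ ¬U.

¬U = ¬T = F
H ∧ ¬U = F ∧ F = F
Thus Statement 1 is false.

Statement 2: Formalization: ¬U ↑ Q

¬U = ¬T = F
¬U ↑ Q = F ↑ F = T
Thus Statement 2 is true.

Statement 3: This is R ∨ H.

R ∨ H = F ∨ F = F
Hence Statement 3 is false.

Count: 1.

1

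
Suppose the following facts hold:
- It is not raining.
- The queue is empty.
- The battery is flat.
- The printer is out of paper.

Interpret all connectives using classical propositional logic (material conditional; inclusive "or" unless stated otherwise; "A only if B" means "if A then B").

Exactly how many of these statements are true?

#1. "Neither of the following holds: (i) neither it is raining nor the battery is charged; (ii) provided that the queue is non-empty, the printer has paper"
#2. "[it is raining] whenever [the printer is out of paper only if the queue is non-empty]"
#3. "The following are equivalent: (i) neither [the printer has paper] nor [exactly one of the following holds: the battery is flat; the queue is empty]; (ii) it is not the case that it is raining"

2

Let P = "it is raining" (F), R = "the battery is charged" (F), Q = "the queue is empty" (T), S = "the printer has paper" (F).

#1: This is (P ↓ R) ↓ (¬Q → S).

P ↓ R = F ↓ F = T
¬Q = ¬T = F
¬Q → S = F → F = T
(P ↓ R) ↓ (¬Q → S) = T ↓ T = F
Hence #1 is false.

#2: In symbols: (¬S → ¬Q) → P

¬S = ¬F = T
¬Q = ¬T = F
¬S → ¬Q = T → F = F
(¬S → ¬Q) → P = F → F = T
Hence #2 is true.

#3: Formalization: (S ↓ (¬R ⊕ Q)) ↔ ¬P

¬R = ¬F = T
¬R ⊕ Q = T ⊕ T = F
S ↓ (¬R ⊕ Q) = F ↓ F = T
¬P = ¬F = T
(S ↓ (¬R ⊕ Q)) ↔ ¬P = T ↔ T = T
Thus #3 is true.

Count: 2.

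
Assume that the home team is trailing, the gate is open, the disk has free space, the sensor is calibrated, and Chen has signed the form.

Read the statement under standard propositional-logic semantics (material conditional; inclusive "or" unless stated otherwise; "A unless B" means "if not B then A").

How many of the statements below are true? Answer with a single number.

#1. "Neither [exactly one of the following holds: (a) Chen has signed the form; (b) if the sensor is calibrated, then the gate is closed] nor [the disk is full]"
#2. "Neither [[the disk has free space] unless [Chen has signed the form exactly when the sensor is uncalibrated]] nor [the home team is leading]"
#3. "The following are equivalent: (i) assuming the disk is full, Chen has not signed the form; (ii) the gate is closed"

0

Let U = "Chen has signed the form" (T), S = "the sensor is calibrated" (T), Q = "the gate is open" (T), R = "the disk is full" (F), P = "the home team is leading" (F).

#1: Formalization: (U ⊕ (S → ¬Q)) ↓ R

¬Q = ¬T = F
S → ¬Q = T → F = F
U ⊕ (S → ¬Q) = T ⊕ F = T
(U ⊕ (S → ¬Q)) ↓ R = T ↓ F = F
Hence #1 is false.

#2: This is (¬R ∨ (U ↔ ¬S)) ↓ P.

¬R = ¬F = T
¬S = ¬T = F
U ↔ ¬S = T ↔ F = F
¬R ∨ (U ↔ ¬S) = T ∨ F = T
(¬R ∨ (U ↔ ¬S)) ↓ P = T ↓ F = F
So #2 is false.

#3: In symbols: (R → ¬U) ↔ ¬Q

¬U = ¬T = F
R → ¬U = F → F = T
¬Q = ¬T = F
(R → ¬U) ↔ ¬Q = T ↔ F = F
So #3 is false.

0 of the 3 statements are true (none).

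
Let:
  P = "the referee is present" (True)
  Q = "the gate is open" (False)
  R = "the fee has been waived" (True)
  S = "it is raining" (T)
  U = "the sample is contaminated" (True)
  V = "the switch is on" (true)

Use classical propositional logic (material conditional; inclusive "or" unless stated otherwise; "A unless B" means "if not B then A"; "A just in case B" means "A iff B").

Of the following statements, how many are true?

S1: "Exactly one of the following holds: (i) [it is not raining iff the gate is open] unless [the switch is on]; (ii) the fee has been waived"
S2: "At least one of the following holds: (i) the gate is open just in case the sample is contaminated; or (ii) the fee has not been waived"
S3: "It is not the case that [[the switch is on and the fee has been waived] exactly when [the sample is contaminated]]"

0

S1: Parsed as ((~S <-> Q) | V) xor R

~S = ~T = F
~S <-> Q = F <-> F = T
(~S <-> Q) | V = T | T = T
((~S <-> Q) | V) xor R = T xor T = F
Hence S1 is false.

S2: Parsed as (Q <-> U) | ~R

Q <-> U = F <-> T = F
~R = ~T = F
(Q <-> U) | ~R = F | F = F
Thus S2 is false.

S3: This is ~((V & R) <-> U).

V & R = T & T = T
(V & R) <-> U = T <-> T = T
~((V & R) <-> U) = ~T = F
Thus S3 is false.

0 of the 3 statements are true (none).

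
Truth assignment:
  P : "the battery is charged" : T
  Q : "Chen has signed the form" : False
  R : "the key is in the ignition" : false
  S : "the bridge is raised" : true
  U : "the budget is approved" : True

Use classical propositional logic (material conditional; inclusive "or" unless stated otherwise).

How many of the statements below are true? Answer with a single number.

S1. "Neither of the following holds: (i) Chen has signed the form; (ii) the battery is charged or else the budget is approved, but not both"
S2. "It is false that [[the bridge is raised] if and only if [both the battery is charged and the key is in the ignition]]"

S1: Formalization: Q nor (P xor U)

P xor U = T xor T = F
Q nor (P xor U) = F nor F = T
Thus S1 is true.

S2: This is ~(S <-> (P & R)).

P & R = T & F = F
S <-> (P & R) = T <-> F = F
~(S <-> (P & R)) = ~F = T
Hence S2 is true.

Count: 2.

2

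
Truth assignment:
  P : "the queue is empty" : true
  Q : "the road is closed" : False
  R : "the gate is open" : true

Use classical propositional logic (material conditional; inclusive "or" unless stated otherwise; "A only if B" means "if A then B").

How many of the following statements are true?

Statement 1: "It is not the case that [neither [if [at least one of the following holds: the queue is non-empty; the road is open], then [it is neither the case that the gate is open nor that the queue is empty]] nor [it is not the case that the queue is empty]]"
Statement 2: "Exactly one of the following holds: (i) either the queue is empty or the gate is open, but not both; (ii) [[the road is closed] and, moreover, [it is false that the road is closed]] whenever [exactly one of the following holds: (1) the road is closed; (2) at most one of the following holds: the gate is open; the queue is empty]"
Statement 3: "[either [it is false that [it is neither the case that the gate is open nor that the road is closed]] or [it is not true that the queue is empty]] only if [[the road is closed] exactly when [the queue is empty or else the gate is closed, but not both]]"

1

Statement 1: Formalization: not (((not P or not Q) -> (R nor P)) nor not P)

not P = not True = False
not Q = not False = True
not P or not Q = False or True = True
R nor P = True nor True = False
(not P or not Q) -> (R nor P) = True -> False = False
not P = not True = False
((not P or not Q) -> (R nor P)) nor not P = False nor False = True
not (((not P or not Q) -> (R nor P)) nor not P) = not True = False
Thus Statement 1 is false.

Statement 2: Formalization: (P xor R) xor ((Q xor (R nand P)) -> (Q and not Q))

P xor R = True xor True = False
R nand P = True nand True = False
Q xor (R nand P) = False xor False = False
not Q = not False = True
Q and not Q = False and True = False
(Q xor (R nand P)) -> (Q and not Q) = False -> False = True
(P xor R) xor ((Q xor (R nand P)) -> (Q and not Q)) = False xor True = True
So Statement 2 is true.

Statement 3: Formalization: (not (R nor Q) or not P) -> (Q iff (P xor not R))

R nor Q = True nor False = False
not (R nor Q) = not False = True
not P = not True = False
not (R nor Q) or not P = True or False = True
not R = not True = False
P xor not R = True xor False = True
Q iff (P xor not R) = False iff True = False
(not (R nor Q) or not P) -> (Q iff (P xor not R)) = True -> False = False
So Statement 3 is false.

1 of the 3 statements is true.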